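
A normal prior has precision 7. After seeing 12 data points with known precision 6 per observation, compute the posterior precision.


In the conjugate normal model, precisions add:
tau_posterior = tau_prior + n * tau_data
= 7 + 12*6 = 79

79


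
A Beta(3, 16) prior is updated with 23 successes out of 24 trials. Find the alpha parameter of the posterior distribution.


In the Beta-Binomial conjugate update:
alpha_post = alpha_prior + successes
= 3 + 23
= 26

26


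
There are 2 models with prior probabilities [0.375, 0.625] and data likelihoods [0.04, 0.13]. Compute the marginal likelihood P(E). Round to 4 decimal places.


P(E) = sum over models of P(M_i) * P(E|M_i)
= 0.375*0.04 + 0.625*0.13
= 0.0963

0.0963


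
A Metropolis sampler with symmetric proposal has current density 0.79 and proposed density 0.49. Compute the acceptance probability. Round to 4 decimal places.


For symmetric proposals, acceptance = min(1, pi(x*)/pi(x))
= min(1, 0.49/0.79)
= min(1, 0.6203) = 0.6203

0.6203


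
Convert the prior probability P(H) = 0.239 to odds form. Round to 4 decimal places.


P(not H) = 1 - 0.239 = 0.761
Odds = 0.239 / 0.761 = 0.3141

0.3141


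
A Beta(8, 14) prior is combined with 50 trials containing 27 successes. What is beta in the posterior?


In conjugate updating:
beta_posterior = beta_prior + (n - k)
= 14 + (50 - 27)
= 14 + 23 = 37

37


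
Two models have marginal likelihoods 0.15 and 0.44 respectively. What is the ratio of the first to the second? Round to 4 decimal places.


Evidence ratio = 0.15 / 0.44
= 0.3409

0.3409


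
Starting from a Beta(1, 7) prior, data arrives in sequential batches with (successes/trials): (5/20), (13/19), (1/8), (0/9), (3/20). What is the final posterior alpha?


In sequential Bayesian updating, we sum all successes.
Total successes = 22
Final alpha = 1 + 22 = 23

23


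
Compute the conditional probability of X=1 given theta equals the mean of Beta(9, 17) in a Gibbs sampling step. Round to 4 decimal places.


Mean of Beta(9, 17) = 0.3462
P(X=1 | theta=0.3462) = 0.3462

0.3462


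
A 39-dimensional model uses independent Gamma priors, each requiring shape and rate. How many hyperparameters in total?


Per parameter: 2 (shape and rate).
Total = 39 * 2 = 78

78


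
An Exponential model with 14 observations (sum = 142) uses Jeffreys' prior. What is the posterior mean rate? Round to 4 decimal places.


Posterior Gamma(14, 142)
E[lambda] = 14/142 = 0.0986

0.0986


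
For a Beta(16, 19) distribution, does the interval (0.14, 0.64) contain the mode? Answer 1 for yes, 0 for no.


Mode of Beta(a,b) = (a-1)/(a+b-2)
= (16-1)/(16+19-2) = 0.4545
Check: 0.14 <= 0.4545 <= 0.64?
Result: 1

1


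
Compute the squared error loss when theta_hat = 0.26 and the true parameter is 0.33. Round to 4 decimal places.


L = (theta_hat - theta_true)^2
= (0.26 - 0.33)^2
= -0.07^2 = 0.0049

0.0049


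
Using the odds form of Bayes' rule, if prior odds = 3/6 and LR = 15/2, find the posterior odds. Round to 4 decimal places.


Bayes' rule in odds form: posterior odds = prior odds * LR
= (3 * 15) / (6 * 2)
= 45/12 = 3.75

3.75


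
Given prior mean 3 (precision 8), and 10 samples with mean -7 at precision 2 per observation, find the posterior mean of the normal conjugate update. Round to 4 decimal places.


The posterior mean is a precision-weighted average of prior and data.
Post. prec. = 8 + 20 = 28
Post. mean = (24 + -140)/28 = -116/28 = -4.1429

-4.1429


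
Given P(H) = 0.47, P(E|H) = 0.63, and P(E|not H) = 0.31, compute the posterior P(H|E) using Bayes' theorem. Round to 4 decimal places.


By Bayes' theorem: P(H|E) = P(E|H)*P(H) / P(E)
P(E) = P(E|H)*P(H) + P(E|not H)*P(not H)
P(E) = 0.63*0.47 + 0.31*0.53 = 0.4604
P(H|E) = 0.63*0.47 / 0.4604 = 0.6431

0.6431


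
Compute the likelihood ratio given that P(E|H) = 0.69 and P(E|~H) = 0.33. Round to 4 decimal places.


LR = P(E|H) / P(E|~H)
= 0.69 / 0.33 = 2.0909

2.0909


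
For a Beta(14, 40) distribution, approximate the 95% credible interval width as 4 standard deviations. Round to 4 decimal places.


Variance of Beta(a,b) = ab / ((a+b)^2 * (a+b+1))
= 14*40 / ((54)^2 * 55)
= 0.0035
SD = sqrt(0.0035) = 0.0591
Width = 4 * SD = 0.2364

0.2364


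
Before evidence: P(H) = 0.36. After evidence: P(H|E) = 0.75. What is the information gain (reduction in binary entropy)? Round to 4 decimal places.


Prior entropy = 0.9427
Posterior entropy = 0.8113
Information gain = 0.9427 - 0.8113 = 0.1314

0.1314


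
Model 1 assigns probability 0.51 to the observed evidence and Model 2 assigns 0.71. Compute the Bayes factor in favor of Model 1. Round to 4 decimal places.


BF = P(data|M1) / P(data|M2)
= 0.51 / 0.71 = 0.7183

0.7183


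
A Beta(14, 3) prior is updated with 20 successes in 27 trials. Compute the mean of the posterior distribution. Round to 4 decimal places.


After update: Beta(34, 10)
Mean = 34 / (34 + 10) = 34 / 44
= 0.7727

0.7727


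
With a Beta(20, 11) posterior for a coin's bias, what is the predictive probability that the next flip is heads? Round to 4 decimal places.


The predictive probability equals the posterior mean.
P(next = heads) = alpha / (alpha + beta)
= 20 / 31 = 0.6452

0.6452


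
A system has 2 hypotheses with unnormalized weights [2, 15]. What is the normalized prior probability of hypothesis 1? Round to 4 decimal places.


The normalized prior is the weight divided by the total.
Total weight = 17
P(H1) = 2 / 17 = 0.1176

0.1176


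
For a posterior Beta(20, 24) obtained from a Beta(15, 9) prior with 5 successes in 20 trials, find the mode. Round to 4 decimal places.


Mode = (alpha - 1) / (alpha + beta - 2)
= 19 / 42
= 0.4524

0.4524


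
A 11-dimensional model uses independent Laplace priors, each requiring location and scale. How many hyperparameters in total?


Per parameter: 2 (location and scale).
Total = 11 * 2 = 22

22


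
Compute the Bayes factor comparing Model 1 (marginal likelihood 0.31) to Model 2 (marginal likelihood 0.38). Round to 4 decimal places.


BF12 = marginal likelihood of M1 / marginal likelihood of M2
= 0.31/0.38
= 0.8158

0.8158


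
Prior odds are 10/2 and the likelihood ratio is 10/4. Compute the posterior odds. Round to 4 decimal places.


Posterior odds = prior odds * likelihood ratio
= (10/2) * (10/4)
= 100 / 8
= 12.5

12.5


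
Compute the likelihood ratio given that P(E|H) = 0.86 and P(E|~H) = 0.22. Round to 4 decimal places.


LR = P(E|H) / P(E|~H)
= 0.86 / 0.22 = 3.9091

3.9091


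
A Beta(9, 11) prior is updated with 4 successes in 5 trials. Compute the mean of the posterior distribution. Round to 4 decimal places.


After update: Beta(13, 12)
Mean = 13 / (13 + 12) = 13 / 25
= 0.52

0.52


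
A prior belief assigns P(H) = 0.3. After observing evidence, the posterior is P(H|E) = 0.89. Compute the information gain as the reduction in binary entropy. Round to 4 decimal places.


H(prior) = -0.3*log2(0.3) - 0.7*log2(0.7)
= 0.8813
H(post) = -0.89*log2(0.89) - 0.11*log2(0.11)
= 0.4999
IG = 0.8813 - 0.4999 = 0.3814

0.3814


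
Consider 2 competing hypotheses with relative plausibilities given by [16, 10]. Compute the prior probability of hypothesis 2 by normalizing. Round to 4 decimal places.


Sum of weights = 16 + 10 = 26
Normalized prior for H2 = 10 / 26
= 0.3846

0.3846


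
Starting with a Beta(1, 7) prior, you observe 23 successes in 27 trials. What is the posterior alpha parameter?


For a Beta-Binomial conjugate model:
Posterior alpha = prior alpha + number of successes
= 1 + 23 = 24

24


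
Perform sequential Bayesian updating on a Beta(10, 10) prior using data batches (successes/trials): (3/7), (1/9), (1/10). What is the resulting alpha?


Accumulate successes: 5
Posterior alpha = prior alpha + sum of successes
= 10 + 5 = 15

15


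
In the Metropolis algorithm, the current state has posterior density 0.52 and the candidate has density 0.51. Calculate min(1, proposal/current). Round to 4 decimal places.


Ratio = 0.51/0.52 = 0.9808
Acceptance probability = min(1, 0.9808)
= 0.9808

0.9808


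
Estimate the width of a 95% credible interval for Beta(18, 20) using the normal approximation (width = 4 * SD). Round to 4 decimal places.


For Beta(a,b): Var = ab/((a+b)^2(a+b+1))
Var = 0.0064, SD = 0.08
Approximate 95% CI width = 4 * 0.08 = 0.3198

0.3198


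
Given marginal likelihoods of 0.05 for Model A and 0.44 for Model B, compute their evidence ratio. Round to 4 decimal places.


Ratio = ML(A) / ML(B) = 0.05/0.44
= 0.1136

0.1136


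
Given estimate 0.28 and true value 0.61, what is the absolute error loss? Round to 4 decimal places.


Absolute error = |estimate - true|
= |-0.33| = 0.33

0.33


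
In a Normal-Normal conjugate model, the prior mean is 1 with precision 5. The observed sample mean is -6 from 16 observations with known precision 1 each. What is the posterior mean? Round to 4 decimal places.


Posterior precision = tau0 + n*tau = 5 + 16*1 = 21
Posterior mean = (tau0*mu0 + n*tau*xbar) / posterior_precision
= (5*1 + 16*1*-6) / 21
= -91 / 21 = -4.3333

-4.3333


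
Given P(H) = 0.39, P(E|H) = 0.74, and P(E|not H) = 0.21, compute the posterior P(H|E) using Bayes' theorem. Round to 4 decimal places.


By Bayes' theorem: P(H|E) = P(E|H)*P(H) / P(E)
P(E) = P(E|H)*P(H) + P(E|not H)*P(not H)
P(E) = 0.74*0.39 + 0.21*0.61 = 0.4167
P(H|E) = 0.74*0.39 / 0.4167 = 0.6926

0.6926


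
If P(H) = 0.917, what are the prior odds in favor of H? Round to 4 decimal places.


Prior odds = P(H) / (1 - P(H))
= 0.917 / 0.083
= 11.0482

11.0482


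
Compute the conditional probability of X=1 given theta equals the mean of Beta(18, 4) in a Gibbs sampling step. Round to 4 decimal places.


Mean of Beta(18, 4) = 0.8182
P(X=1 | theta=0.8182) = 0.8182

0.8182


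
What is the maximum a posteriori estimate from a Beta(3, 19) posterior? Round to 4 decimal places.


The MAP estimate equals the mode of the distribution.
Mode of Beta(a,b) = (a-1)/(a+b-2)
= 2/20
= 0.1

0.1


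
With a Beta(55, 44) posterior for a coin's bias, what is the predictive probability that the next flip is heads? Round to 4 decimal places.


The predictive probability equals the posterior mean.
P(next = heads) = alpha / (alpha + beta)
= 55 / 99 = 0.5556

0.5556


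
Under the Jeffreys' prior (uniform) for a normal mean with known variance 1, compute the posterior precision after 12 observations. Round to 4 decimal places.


Prior precision = 0 (flat prior).
Post. prec. = 0 + n/var = 12/1 = 12.0

12.0


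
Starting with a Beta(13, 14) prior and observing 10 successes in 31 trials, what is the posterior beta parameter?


Posterior beta = prior beta + failures
Failures = 31 - 10 = 21
beta_post = 14 + 21 = 35

35


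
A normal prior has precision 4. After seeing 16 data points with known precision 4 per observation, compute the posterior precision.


In the conjugate normal model, precisions add:
tau_posterior = tau_prior + n * tau_data
= 4 + 16*4 = 68

68


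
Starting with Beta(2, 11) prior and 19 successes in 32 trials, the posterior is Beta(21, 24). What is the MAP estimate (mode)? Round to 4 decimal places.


The mode of Beta(a, b) when a > 1 and b > 1 is (a-1)/(a+b-2)
= (21 - 1) / (21 + 24 - 2)
= 20 / 43
= 0.4651

0.4651


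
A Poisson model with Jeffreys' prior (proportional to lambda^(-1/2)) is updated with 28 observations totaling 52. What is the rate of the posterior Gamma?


Posterior = Gamma(0.5 + S, n)
= Gamma(0.5 + 52, 28)
Posterior rate = 0 + n = 28

28.0


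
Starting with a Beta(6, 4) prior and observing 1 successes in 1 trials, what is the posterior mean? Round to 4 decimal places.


Posterior parameters: alpha = 6 + 1 = 7
beta = 4 + 0 = 4
Posterior mean = alpha / (alpha + beta) = 7 / 11
= 0.6364

0.6364


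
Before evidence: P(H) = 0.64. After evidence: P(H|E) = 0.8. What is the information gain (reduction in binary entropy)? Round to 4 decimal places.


Prior entropy = 0.9427
Posterior entropy = 0.7219
Information gain = 0.9427 - 0.7219 = 0.2208

0.2208


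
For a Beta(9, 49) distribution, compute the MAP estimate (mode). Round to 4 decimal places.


MAP = mode = (a-1)/(a+b-2)
= (9-1)/(9+49-2)
= 8/56 = 0.1429

0.1429


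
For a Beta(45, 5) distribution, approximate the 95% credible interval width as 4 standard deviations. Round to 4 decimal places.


Variance of Beta(a,b) = ab / ((a+b)^2 * (a+b+1))
= 45*5 / ((50)^2 * 51)
= 0.0018
SD = sqrt(0.0018) = 0.042
Width = 4 * SD = 0.168

0.168


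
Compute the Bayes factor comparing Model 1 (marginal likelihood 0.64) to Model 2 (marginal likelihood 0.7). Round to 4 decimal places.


BF12 = marginal likelihood of M1 / marginal likelihood of M2
= 0.64/0.7
= 0.9143

0.9143


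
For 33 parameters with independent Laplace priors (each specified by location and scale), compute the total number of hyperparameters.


A Laplace prior has 2 hyperparameters per parameter.
Total = 33 * 2 = 66

66


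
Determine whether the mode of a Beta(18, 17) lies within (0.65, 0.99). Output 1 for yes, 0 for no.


First find the mode: (a-1)/(a+b-2) = 0.5152
Is 0.5152 in (0.65, 0.99)? 0

0


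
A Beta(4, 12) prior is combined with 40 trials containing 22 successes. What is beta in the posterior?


In conjugate updating:
beta_posterior = beta_prior + (n - k)
= 12 + (40 - 22)
= 12 + 18 = 30

30


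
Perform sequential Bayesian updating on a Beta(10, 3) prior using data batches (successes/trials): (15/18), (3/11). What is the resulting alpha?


Accumulate successes: 18
Posterior alpha = prior alpha + sum of successes
= 10 + 18 = 28

28


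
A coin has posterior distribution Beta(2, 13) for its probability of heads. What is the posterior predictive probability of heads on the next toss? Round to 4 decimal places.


Posterior predictive = E[theta] = alpha/(alpha+beta)
= 2/15
= 0.1333

0.1333


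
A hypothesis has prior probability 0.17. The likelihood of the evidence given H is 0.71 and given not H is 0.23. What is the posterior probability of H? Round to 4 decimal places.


Using Bayes' theorem:
P(E) = 0.17 * 0.71 + 0.83 * 0.23
P(E) = 0.3116
P(H|E) = (0.17 * 0.71) / 0.3116 = 0.3874

0.3874


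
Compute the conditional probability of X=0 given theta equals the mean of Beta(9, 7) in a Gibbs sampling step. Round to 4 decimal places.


Mean of Beta(9, 7) = 0.5625
P(X=0 | theta=0.5625) = 0.4375

0.4375


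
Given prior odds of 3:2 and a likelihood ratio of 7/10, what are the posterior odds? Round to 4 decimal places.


Posterior odds = prior odds * LR
Prior odds = 3/2 = 1.5
LR = 7/10 = 0.7
Posterior odds = 1.5 * 0.7 = 1.05

1.05


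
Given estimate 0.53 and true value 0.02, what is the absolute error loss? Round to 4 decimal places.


Absolute error = |estimate - true|
= |0.51| = 0.51

0.51


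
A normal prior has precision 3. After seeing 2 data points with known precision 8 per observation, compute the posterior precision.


In the conjugate normal model, precisions add:
tau_posterior = tau_prior + n * tau_data
= 3 + 2*8 = 19

19


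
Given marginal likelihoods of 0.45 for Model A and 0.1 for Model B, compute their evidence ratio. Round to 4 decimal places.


Ratio = ML(A) / ML(B) = 0.45/0.1
= 4.5

4.5


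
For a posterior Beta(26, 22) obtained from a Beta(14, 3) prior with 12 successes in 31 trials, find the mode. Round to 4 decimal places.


Mode = (alpha - 1) / (alpha + beta - 2)
= 25 / 46
= 0.5435

0.5435


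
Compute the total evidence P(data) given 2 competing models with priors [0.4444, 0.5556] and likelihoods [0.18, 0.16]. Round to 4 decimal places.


Marginal likelihood = sum P(model_i) * P(data|model_i)
Model 1: 0.4444 * 0.18 = 0.08
Model 2: 0.5556 * 0.16 = 0.0889
Total = 0.1689

0.1689


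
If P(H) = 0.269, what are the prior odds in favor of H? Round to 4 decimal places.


Prior odds = P(H) / (1 - P(H))
= 0.269 / 0.731
= 0.368

0.368


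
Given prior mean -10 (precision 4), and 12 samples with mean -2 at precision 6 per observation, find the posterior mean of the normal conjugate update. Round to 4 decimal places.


The posterior mean is a precision-weighted average of prior and data.
Post. prec. = 4 + 72 = 76
Post. mean = (-40 + -144)/76 = -184/76 = -2.4211

-2.4211


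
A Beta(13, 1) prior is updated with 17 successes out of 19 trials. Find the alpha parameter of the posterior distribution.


In the Beta-Binomial conjugate update:
alpha_post = alpha_prior + successes
= 13 + 17
= 30

30


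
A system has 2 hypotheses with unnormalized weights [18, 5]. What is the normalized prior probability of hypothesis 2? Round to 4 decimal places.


The normalized prior is the weight divided by the total.
Total weight = 23
P(H2) = 5 / 23 = 0.2174

0.2174


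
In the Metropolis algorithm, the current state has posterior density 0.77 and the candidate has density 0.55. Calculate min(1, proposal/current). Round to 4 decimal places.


Ratio = 0.55/0.77 = 0.7143
Acceptance probability = min(1, 0.7143)
= 0.7143

0.7143


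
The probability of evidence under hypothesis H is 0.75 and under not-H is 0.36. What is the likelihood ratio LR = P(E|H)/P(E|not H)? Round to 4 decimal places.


LR = 0.75 / 0.36
= 2.0833

2.0833


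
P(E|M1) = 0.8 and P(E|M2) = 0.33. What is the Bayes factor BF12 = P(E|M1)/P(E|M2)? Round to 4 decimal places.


Bayes factor BF12 = P(E|M1) / P(E|M2)
= 0.8 / 0.33
= 2.4242

2.4242


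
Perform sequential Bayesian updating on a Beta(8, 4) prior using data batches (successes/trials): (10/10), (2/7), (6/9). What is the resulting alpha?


Accumulate successes: 18
Posterior alpha = prior alpha + sum of successes
= 8 + 18 = 26

26


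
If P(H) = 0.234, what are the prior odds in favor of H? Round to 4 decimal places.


Prior odds = P(H) / (1 - P(H))
= 0.234 / 0.766
= 0.3055

0.3055


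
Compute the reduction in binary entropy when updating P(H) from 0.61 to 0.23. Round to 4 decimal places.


H_before = -p*log2(p) - (1-p)*log2(1-p) for p=0.61: 0.9648
H_after for p=0.23: 0.778
Reduction = 0.9648 - 0.778 = 0.1868

0.1868


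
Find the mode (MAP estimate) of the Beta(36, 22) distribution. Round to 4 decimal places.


For Beta(a,b) with a,b > 1:
Mode = (a-1)/(a+b-2) = (36-1)/(58-2)
= 35/56 = 0.625

0.625


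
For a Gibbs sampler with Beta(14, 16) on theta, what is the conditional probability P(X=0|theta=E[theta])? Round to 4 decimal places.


E[theta] = 14/(14+16) = 0.4667
P(X=0|theta) = 1 - theta = 0.5333

0.5333


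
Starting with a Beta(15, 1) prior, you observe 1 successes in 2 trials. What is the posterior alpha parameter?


For a Beta-Binomial conjugate model:
Posterior alpha = prior alpha + number of successes
= 15 + 1 = 16

16


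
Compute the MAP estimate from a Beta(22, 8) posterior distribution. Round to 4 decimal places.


MAP = mode of Beta distribution
= (alpha - 1)/(alpha + beta - 2)
= (22-1)/(22+8-2)
= 21/28 = 0.75

0.75


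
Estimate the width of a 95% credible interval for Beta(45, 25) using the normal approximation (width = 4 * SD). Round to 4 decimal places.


For Beta(a,b): Var = ab/((a+b)^2(a+b+1))
Var = 0.0032, SD = 0.0569
Approximate 95% CI width = 4 * 0.0569 = 0.2275

0.2275


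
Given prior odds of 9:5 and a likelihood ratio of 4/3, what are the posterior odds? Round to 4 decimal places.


Posterior odds = prior odds * LR
Prior odds = 9/5 = 1.8
LR = 4/3 = 1.3333
Posterior odds = 1.8 * 1.3333 = 2.4

2.4


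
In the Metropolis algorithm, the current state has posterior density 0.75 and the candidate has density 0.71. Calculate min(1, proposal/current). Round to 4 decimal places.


Ratio = 0.71/0.75 = 0.9467
Acceptance probability = min(1, 0.9467)
= 0.9467

0.9467


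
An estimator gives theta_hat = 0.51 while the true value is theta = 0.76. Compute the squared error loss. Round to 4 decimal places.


The squared error loss is (theta_hat - theta)^2
= (0.51 - 0.76)^2
= (-0.25)^2 = 0.0625

0.0625


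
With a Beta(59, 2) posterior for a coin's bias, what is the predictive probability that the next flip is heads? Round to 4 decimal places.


The predictive probability equals the posterior mean.
P(next = heads) = alpha / (alpha + beta)
= 59 / 61 = 0.9672

0.9672


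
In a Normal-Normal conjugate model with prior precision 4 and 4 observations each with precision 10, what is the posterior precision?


Posterior precision = prior precision + n * observation precision
= 4 + 4 * 10
= 4 + 40 = 44

44


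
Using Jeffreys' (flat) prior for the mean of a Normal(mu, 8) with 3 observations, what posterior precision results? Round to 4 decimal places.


Flat prior means prior precision is 0.
Posterior precision = n / sigma^2 = 3/8 = 0.375

0.375


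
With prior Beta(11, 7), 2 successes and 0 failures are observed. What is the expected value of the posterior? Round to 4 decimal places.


Posterior = Beta(13, 7)
E[theta] = alpha/(alpha+beta)
= 13/20 = 0.65

0.65


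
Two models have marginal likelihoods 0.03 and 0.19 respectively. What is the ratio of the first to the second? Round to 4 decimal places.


Evidence ratio = 0.03 / 0.19
= 0.1579

0.1579


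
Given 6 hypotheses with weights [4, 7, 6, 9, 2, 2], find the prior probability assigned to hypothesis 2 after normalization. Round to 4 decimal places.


To normalize, divide each weight by the sum of all weights.
Sum = 30
Prior(H2) = 7/30 = 0.2333

0.2333


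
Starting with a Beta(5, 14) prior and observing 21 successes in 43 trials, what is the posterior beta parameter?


Posterior beta = prior beta + failures
Failures = 43 - 21 = 22
beta_post = 14 + 22 = 36

36


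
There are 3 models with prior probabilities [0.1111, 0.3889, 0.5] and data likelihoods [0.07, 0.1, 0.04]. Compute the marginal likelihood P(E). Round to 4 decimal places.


P(E) = sum over models of P(M_i) * P(E|M_i)
= 0.1111*0.07 + 0.3889*0.1 + 0.5*0.04
= 0.0667

0.0667


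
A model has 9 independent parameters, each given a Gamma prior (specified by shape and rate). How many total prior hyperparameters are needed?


Each Gamma prior needs 2 hyperparameters (shape and rate).
Total = 2 * 9 = 18

18


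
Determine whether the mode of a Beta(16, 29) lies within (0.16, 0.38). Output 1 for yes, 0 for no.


First find the mode: (a-1)/(a+b-2) = 0.3488
Is 0.3488 in (0.16, 0.38)? 1

1


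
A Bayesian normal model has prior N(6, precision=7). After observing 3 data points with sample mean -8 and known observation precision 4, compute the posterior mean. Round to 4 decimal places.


Posterior mean = (prior_precision * prior_mean + n * data_precision * data_mean) / (prior_precision + n * data_precision)
Numerator = 7*6 + 3*4*-8 = -54
Denominator = 7 + 3*4 = 19
Posterior mean = -2.8421

-2.8421


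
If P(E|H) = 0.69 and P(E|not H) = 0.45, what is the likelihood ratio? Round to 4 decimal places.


Likelihood ratio = P(E|H) / P(E|not H)
= 0.69 / 0.45
= 1.5333

1.5333


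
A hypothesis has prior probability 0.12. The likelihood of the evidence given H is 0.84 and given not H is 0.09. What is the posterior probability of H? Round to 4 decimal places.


Using Bayes' theorem:
P(E) = 0.12 * 0.84 + 0.88 * 0.09
P(E) = 0.18
P(H|E) = (0.12 * 0.84) / 0.18 = 0.56

0.56


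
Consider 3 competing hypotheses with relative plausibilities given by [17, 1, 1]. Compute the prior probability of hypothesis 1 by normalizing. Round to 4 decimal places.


Sum of weights = 17 + 1 + 1 = 19
Normalized prior for H1 = 17 / 19
= 0.8947

0.8947


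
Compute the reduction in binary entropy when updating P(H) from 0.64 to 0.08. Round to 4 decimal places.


H_before = -p*log2(p) - (1-p)*log2(1-p) for p=0.64: 0.9427
H_after for p=0.08: 0.4022
Reduction = 0.9427 - 0.4022 = 0.5405

0.5405


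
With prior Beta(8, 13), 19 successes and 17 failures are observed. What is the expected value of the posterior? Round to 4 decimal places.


Posterior = Beta(27, 30)
E[theta] = alpha/(alpha+beta)
= 27/57 = 0.4737

0.4737


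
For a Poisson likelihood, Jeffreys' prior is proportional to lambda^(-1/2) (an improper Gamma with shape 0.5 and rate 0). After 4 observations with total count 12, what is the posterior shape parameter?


Jeffreys' prior for Poisson is proportional to lambda^(-1/2).
Posterior is Gamma(0.5 + S, 0 + n) = Gamma(0.5 + 12, 4).
Posterior shape = 0.5 + S = 0.5 + 12 = 12.5

12.5


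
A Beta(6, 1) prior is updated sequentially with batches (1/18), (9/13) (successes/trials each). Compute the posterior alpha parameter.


Sequential conjugate updating is equivalent to a single batch update.
Total successes across all batches = 10
alpha_posterior = alpha_prior + total_successes = 6 + 10
= 16

16


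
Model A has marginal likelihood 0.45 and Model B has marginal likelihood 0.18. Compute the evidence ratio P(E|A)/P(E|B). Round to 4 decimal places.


Evidence ratio = P(E|A) / P(E|B)
= 0.45 / 0.18
= 2.5

2.5


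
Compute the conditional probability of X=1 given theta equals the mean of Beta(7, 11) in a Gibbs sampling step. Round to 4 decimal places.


Mean of Beta(7, 11) = 0.3889
P(X=1 | theta=0.3889) = 0.3889

0.3889


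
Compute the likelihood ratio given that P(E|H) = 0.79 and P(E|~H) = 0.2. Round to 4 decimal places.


LR = P(E|H) / P(E|~H)
= 0.79 / 0.2 = 3.95

3.95


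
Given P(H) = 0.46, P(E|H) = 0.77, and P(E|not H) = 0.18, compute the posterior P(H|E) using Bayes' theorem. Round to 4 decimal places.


By Bayes' theorem: P(H|E) = P(E|H)*P(H) / P(E)
P(E) = P(E|H)*P(H) + P(E|not H)*P(not H)
P(E) = 0.77*0.46 + 0.18*0.54 = 0.4514
P(H|E) = 0.77*0.46 / 0.4514 = 0.7847

0.7847


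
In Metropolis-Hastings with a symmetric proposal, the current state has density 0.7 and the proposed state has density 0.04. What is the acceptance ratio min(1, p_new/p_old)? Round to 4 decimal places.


Ratio = p_new / p_old = 0.04 / 0.7 = 0.0571
Acceptance = min(1, 0.0571) = 0.0571

0.0571


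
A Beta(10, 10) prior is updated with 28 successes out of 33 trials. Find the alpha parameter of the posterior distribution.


In the Beta-Binomial conjugate update:
alpha_post = alpha_prior + successes
= 10 + 28
= 38

38


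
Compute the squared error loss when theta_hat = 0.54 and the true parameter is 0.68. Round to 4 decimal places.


L = (theta_hat - theta_true)^2
= (0.54 - 0.68)^2
= -0.14^2 = 0.0196

0.0196


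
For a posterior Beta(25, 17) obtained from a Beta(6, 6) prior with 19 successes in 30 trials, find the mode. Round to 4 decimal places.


Mode = (alpha - 1) / (alpha + beta - 2)
= 24 / 40
= 0.6

0.6


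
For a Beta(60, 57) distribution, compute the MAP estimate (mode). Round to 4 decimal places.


MAP = mode = (a-1)/(a+b-2)
= (60-1)/(60+57-2)
= 59/115 = 0.513

0.513


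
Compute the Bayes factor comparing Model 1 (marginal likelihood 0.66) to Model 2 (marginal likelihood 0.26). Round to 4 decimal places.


BF12 = marginal likelihood of M1 / marginal likelihood of M2
= 0.66/0.26
= 2.5385

2.5385


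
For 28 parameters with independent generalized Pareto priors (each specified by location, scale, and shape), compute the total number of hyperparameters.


A generalized Pareto prior has 3 hyperparameters per parameter.
Total = 28 * 3 = 84

84


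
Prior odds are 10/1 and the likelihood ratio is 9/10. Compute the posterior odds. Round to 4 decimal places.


Posterior odds = prior odds * likelihood ratio
= (10/1) * (9/10)
= 90 / 10
= 9.0

9.0


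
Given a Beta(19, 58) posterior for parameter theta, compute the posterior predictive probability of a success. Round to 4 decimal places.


For a Beta-Bernoulli model, the predictive probability is the mean:
P(success) = 19/(19+58) = 19/77 = 0.2468

0.2468


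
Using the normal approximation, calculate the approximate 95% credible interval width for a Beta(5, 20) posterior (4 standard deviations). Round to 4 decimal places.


Var(Beta) = 5*20/(25^2 * 26) = 0.0062
SD = 0.0784
Width ~ 4*SD = 0.3138

0.3138


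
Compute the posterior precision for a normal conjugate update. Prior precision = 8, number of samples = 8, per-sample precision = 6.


tau_post = tau_0 + n * tau
= 8 + 8 * 6 = 56

56


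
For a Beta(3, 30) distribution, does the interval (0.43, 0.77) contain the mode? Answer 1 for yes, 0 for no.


Mode of Beta(a,b) = (a-1)/(a+b-2)
= (3-1)/(3+30-2) = 0.0645
Check: 0.43 <= 0.0645 <= 0.77?
Result: 0

0


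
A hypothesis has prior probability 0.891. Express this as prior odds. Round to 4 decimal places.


Odds = P(H) / P(not H) = 0.891 / 0.109
= 8.1743

8.1743


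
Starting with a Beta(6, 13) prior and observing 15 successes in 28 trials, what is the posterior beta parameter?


Posterior beta = prior beta + failures
Failures = 28 - 15 = 13
beta_post = 13 + 13 = 26

26


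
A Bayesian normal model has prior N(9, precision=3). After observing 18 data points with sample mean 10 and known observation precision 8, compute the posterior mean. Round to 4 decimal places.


Posterior mean = (prior_precision * prior_mean + n * data_precision * data_mean) / (prior_precision + n * data_precision)
Numerator = 3*9 + 18*8*10 = 1467
Denominator = 3 + 18*8 = 147
Posterior mean = 9.9796

9.9796


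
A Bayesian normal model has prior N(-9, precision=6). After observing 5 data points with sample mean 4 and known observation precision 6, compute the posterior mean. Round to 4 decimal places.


Posterior mean = (prior_precision * prior_mean + n * data_precision * data_mean) / (prior_precision + n * data_precision)
Numerator = 6*-9 + 5*6*4 = 66
Denominator = 6 + 5*6 = 36
Posterior mean = 1.8333

1.8333


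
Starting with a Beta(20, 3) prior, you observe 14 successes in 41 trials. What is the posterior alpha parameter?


For a Beta-Binomial conjugate model:
Posterior alpha = prior alpha + number of successes
= 20 + 14 = 34

34


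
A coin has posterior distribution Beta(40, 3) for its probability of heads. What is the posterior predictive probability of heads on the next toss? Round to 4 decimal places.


Posterior predictive = E[theta] = alpha/(alpha+beta)
= 40/43
= 0.9302

0.9302


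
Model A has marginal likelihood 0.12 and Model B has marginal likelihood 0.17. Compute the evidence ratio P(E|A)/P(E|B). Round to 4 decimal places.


Evidence ratio = P(E|A) / P(E|B)
= 0.12 / 0.17
= 0.7059

0.7059


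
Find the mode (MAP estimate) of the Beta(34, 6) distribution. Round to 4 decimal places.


For Beta(a,b) with a,b > 1:
Mode = (a-1)/(a+b-2) = (34-1)/(40-2)
= 33/38 = 0.8684

0.8684


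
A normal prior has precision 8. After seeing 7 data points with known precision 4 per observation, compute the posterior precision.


In the conjugate normal model, precisions add:
tau_posterior = tau_prior + n * tau_data
= 8 + 7*4 = 36

36


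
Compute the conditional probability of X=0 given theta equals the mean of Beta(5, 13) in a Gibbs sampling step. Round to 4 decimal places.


Mean of Beta(5, 13) = 0.2778
P(X=0 | theta=0.2778) = 0.7222

0.7222


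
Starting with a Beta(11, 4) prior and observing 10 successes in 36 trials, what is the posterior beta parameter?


Posterior beta = prior beta + failures
Failures = 36 - 10 = 26
beta_post = 4 + 26 = 30

30


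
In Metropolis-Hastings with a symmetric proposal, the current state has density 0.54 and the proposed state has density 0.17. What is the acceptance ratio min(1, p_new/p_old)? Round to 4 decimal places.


Ratio = p_new / p_old = 0.17 / 0.54 = 0.3148
Acceptance = min(1, 0.3148) = 0.3148

0.3148


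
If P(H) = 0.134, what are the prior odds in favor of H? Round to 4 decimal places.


Prior odds = P(H) / (1 - P(H))
= 0.134 / 0.866
= 0.1547

0.1547


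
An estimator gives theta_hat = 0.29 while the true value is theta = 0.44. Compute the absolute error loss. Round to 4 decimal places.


The absolute error loss is |theta_hat - theta|
= |0.29 - 0.44|
= 0.15

0.15


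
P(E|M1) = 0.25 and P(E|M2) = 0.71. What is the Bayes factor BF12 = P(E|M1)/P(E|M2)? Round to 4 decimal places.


Bayes factor BF12 = P(E|M1) / P(E|M2)
= 0.25 / 0.71
= 0.3521

0.3521


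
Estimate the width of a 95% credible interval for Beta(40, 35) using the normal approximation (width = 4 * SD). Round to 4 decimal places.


For Beta(a,b): Var = ab/((a+b)^2(a+b+1))
Var = 0.0033, SD = 0.0572
Approximate 95% CI width = 4 * 0.0572 = 0.2289

0.2289


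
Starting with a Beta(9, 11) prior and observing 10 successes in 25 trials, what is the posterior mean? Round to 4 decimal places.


Posterior parameters: alpha = 9 + 10 = 19
beta = 11 + 15 = 26
Posterior mean = alpha / (alpha + beta) = 19 / 45
= 0.4222

0.4222


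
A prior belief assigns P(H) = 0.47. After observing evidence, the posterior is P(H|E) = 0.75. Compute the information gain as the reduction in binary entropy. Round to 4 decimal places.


H(prior) = -0.47*log2(0.47) - 0.53*log2(0.53)
= 0.9974
H(post) = -0.75*log2(0.75) - 0.25*log2(0.25)
= 0.8113
IG = 0.9974 - 0.8113 = 0.1861

0.1861


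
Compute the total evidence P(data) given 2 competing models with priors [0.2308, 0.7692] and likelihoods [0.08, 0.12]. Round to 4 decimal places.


Marginal likelihood = sum P(model_i) * P(data|model_i)
Model 1: 0.2308 * 0.08 = 0.0185
Model 2: 0.7692 * 0.12 = 0.0923
Total = 0.1108

0.1108


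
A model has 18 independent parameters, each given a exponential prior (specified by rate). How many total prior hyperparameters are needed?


Each exponential prior needs 1 hyperparameter (rate).
Total = 1 * 18 = 18

18


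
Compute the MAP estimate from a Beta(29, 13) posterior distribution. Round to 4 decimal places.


MAP = mode of Beta distribution
= (alpha - 1)/(alpha + beta - 2)
= (29-1)/(29+13-2)
= 28/40 = 0.7

0.7


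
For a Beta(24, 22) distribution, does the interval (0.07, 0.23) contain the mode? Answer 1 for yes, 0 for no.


Mode of Beta(a,b) = (a-1)/(a+b-2)
= (24-1)/(24+22-2) = 0.5227
Check: 0.07 <= 0.5227 <= 0.23?
Result: 0

0


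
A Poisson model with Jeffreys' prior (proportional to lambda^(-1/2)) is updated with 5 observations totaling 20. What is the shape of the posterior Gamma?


Posterior = Gamma(0.5 + S, n)
= Gamma(0.5 + 20, 5)
Posterior shape = 0.5 + S = 0.5 + 20 = 20.5

20.5


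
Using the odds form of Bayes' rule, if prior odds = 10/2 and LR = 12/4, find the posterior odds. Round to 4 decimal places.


Bayes' rule in odds form: posterior odds = prior odds * LR
= (10 * 12) / (2 * 4)
= 120/8 = 15.0

15.0


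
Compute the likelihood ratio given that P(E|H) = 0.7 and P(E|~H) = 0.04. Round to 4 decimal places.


LR = P(E|H) / P(E|~H)
= 0.7 / 0.04 = 17.5

17.5


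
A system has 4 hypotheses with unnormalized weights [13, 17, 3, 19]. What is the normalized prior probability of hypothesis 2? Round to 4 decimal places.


The normalized prior is the weight divided by the total.
Total weight = 52
P(H2) = 17 / 52 = 0.3269

0.3269


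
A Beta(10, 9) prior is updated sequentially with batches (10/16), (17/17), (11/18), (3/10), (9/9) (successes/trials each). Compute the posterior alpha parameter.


Sequential conjugate updating is equivalent to a single batch update.
Total successes across all batches = 50
alpha_posterior = alpha_prior + total_successes = 10 + 50
= 60

60


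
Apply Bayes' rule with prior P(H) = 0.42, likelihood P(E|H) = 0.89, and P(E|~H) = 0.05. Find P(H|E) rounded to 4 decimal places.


Step 1: Compute marginal P(E) = P(E|H)P(H) + P(E|~H)P(~H)
= 0.89*0.42 + 0.05*0.58 = 0.4028
Step 2: P(H|E) = P(E|H)P(H)/P(E) = 0.3738/0.4028
= 0.928

0.928


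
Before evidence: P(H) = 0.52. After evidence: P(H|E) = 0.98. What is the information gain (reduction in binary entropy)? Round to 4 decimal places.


Prior entropy = 0.9988
Posterior entropy = 0.1414
Information gain = 0.9988 - 0.1414 = 0.8574

0.8574


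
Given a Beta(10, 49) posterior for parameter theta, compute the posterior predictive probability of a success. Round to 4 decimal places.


For a Beta-Bernoulli model, the predictive probability is the mean:
P(success) = 10/(10+49) = 10/59 = 0.1695

0.1695


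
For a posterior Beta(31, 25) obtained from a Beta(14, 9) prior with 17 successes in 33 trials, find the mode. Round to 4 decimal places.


Mode = (alpha - 1) / (alpha + beta - 2)
= 30 / 54
= 0.5556

0.5556


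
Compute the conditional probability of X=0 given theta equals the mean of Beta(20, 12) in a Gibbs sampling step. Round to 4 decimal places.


Mean of Beta(20, 12) = 0.625
P(X=0 | theta=0.625) = 0.375

0.375


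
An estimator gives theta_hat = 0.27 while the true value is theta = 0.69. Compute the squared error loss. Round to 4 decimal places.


The squared error loss is (theta_hat - theta)^2
= (0.27 - 0.69)^2
= (-0.42)^2 = 0.1764

0.1764


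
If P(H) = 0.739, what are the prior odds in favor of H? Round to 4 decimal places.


Prior odds = P(H) / (1 - P(H))
= 0.739 / 0.261
= 2.8314

2.8314


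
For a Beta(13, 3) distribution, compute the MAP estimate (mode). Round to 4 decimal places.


MAP = mode = (a-1)/(a+b-2)
= (13-1)/(13+3-2)
= 12/14 = 0.8571

0.8571


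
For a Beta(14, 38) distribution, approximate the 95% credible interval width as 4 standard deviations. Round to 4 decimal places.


Variance of Beta(a,b) = ab / ((a+b)^2 * (a+b+1))
= 14*38 / ((52)^2 * 53)
= 0.0037
SD = sqrt(0.0037) = 0.0609
Width = 4 * SD = 0.2437

0.2437


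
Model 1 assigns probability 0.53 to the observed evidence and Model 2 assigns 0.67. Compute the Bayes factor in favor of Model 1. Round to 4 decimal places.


BF = P(data|M1) / P(data|M2)
= 0.53 / 0.67 = 0.791

0.791


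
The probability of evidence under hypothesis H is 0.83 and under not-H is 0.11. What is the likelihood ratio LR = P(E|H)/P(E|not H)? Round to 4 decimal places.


LR = 0.83 / 0.11
= 7.5455

7.5455


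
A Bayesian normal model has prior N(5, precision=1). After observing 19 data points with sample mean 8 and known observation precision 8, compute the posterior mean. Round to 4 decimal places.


Posterior mean = (prior_precision * prior_mean + n * data_precision * data_mean) / (prior_precision + n * data_precision)
Numerator = 1*5 + 19*8*8 = 1221
Denominator = 1 + 19*8 = 153
Posterior mean = 7.9804

7.9804


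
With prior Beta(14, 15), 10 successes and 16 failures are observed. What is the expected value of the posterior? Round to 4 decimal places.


Posterior = Beta(24, 31)
E[theta] = alpha/(alpha+beta)
= 24/55 = 0.4364

0.4364


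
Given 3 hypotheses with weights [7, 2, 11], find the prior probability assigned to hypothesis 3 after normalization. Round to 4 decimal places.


To normalize, divide each weight by the sum of all weights.
Sum = 20
Prior(H3) = 11/20 = 0.55

0.55


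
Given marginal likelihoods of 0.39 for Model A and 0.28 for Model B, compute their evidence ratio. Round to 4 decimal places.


Ratio = ML(A) / ML(B) = 0.39/0.28
= 1.3929

1.3929


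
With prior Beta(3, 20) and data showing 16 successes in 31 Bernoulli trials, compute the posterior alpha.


Conjugate update: alpha_posterior = alpha_prior + k
= 3 + 16 = 19

19


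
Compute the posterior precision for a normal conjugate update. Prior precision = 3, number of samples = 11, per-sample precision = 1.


tau_post = tau_0 + n * tau
= 3 + 11 * 1 = 14

14


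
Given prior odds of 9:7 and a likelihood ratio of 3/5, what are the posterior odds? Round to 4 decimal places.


Posterior odds = prior odds * LR
Prior odds = 9/7 = 1.2857
LR = 3/5 = 0.6
Posterior odds = 1.2857 * 0.6 = 0.7714

0.7714


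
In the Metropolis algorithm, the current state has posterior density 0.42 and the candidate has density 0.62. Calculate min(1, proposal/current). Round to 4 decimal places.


Ratio = 0.62/0.42 = 1.4762
Acceptance probability = min(1, 1.4762)
= 1.0

1.0
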